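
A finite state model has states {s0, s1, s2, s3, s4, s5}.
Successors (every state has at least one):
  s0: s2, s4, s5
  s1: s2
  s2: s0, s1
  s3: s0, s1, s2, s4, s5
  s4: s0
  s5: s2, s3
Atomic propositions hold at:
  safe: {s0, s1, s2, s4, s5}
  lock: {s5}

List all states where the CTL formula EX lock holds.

Sat(EX lock) = {s : some successor in {s5}} = {s0, s3}

{s0, s3}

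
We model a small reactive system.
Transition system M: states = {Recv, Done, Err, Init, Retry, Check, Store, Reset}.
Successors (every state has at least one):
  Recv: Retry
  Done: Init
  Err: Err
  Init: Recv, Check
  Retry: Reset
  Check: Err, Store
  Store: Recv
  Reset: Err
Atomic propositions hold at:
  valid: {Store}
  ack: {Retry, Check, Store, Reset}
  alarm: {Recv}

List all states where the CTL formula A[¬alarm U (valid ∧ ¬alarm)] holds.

Sat(¬alarm) = {Done, Err, Init, Retry, Check, Store, Reset}
Sat(valid ∧ ¬alarm) = {Store}
A[¬alarm U (valid ∧ ¬alarm)]: least fixpoint, start Z0 = Sat((valid ∧ ¬alarm)) = {Store}, add states in Sat(¬alarm) with every successor in Z. Already a fixed point.
Sat(A[¬alarm U (valid ∧ ¬alarm)]) = {Store}

{Store}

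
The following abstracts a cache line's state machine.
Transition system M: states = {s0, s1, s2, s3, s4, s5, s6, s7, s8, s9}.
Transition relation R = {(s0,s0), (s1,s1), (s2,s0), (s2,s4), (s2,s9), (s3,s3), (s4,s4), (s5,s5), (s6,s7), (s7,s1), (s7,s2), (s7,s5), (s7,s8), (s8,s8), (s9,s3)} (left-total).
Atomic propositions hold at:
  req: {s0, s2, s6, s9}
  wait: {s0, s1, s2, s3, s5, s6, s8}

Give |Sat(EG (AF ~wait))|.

Sat(~wait) = {s4, s7, s9}
AF ~wait: least fixpoint, start Z0 = {s4, s7, s9}, add states with every successor in Z. Z1 = {s4, s6, s7, s9}; fixed.
Sat(AF ~wait) = {s4, s6, s7, s9}
EG (AF ~wait): greatest fixpoint, start Z0 = {s4, s6, s7, s9}, keep only states in Sat with some successor in Z. Z1 = {s4, s6}; Z2 = {s4}; fixed.
Sat(EG (AF ~wait)) = {s4}
|Sat(EG (AF ~wait))| = |{s4}| = 1.

1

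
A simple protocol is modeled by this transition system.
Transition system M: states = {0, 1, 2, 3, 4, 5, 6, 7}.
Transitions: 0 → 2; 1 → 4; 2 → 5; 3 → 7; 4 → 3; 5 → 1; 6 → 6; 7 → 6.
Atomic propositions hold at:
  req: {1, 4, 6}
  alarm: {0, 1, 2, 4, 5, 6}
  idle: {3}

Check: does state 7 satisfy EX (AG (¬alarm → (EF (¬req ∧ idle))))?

Yes

Sat(¬alarm) = {3, 7}
Sat(¬req) = {0, 2, 3, 5, 7}
Sat(¬req ∧ idle) = {3}
EF (¬req ∧ idle): least fixpoint, start Z0 = {3}, add states with some successor in Z. Z1 = {3, 4}; Z2 = {1, 3, 4}; Z3 = {1, 3, 4, 5}; Z4 = {1, 2, 3, 4, 5}; Z5 = {0, 1, 2, 3, 4, 5}; fixed.
Sat(EF (¬req ∧ idle)) = {0, 1, 2, 3, 4, 5}
Sat(¬alarm → (EF (¬req ∧ idle))) = {0, 1, 2, 3, 4, 5, 6}
AG (¬alarm → (EF (¬req ∧ idle))): greatest fixpoint, start Z0 = {0, 1, 2, 3, 4, 5, 6}, keep only states in Sat with every successor in Z. Z1 = {0, 1, 2, 4, 5, 6}; Z2 = {0, 1, 2, 5, 6}; Z3 = {0, 2, 5, 6}; Z4 = {0, 2, 6}; Z5 = {0, 6}; Z6 = {6}; fixed.
Sat(AG (¬alarm → (EF (¬req ∧ idle)))) = {6}
Sat(EX (AG (¬alarm → (EF (¬req ∧ idle))))) = {s : some successor in {6}} = {6, 7}
7 ∈ Sat(EX (AG (¬alarm → (EF (¬req ∧ idle))))) = {6, 7}, so the formula holds at 7.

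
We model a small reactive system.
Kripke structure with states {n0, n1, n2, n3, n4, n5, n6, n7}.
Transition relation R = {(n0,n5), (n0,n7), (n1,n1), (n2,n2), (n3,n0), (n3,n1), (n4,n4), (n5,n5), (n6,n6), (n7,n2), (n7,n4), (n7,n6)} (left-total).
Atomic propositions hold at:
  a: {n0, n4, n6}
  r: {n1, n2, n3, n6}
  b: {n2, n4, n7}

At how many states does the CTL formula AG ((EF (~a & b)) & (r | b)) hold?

1

Sat(~a) = {n1, n2, n3, n5, n7}
Sat(~a & b) = {n2, n7}
EF (~a & b): least fixpoint, start Z0 = {n2, n7}, add states with some successor in Z. Z1 = {n0, n2, n7}; Z2 = {n0, n2, n3, n7}; fixed.
Sat(EF (~a & b)) = {n0, n2, n3, n7}
Sat(r | b) = {n1, n2, n3, n4, n6, n7}
Sat((EF (~a & b)) & (r | b)) = {n2, n3, n7}
AG ((EF (~a & b)) & (r | b)): greatest fixpoint, start Z0 = {n2, n3, n7}, keep only states in Sat with every successor in Z. Z1 = {n2}; fixed.
Sat(AG ((EF (~a & b)) & (r | b))) = {n2}
|Sat(AG ((EF (~a & b)) & (r | b)))| = |{n2}| = 1.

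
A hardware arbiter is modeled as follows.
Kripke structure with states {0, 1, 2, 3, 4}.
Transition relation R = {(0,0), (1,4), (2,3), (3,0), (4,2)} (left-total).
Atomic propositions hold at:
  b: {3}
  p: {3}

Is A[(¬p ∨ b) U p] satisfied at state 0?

No

Sat(¬p) = {0, 1, 2, 4}
Sat(¬p ∨ b) = {0, 1, 2, 3, 4}
A[(¬p ∨ b) U p]: least fixpoint, start Z0 = Sat(p) = {3}, add states in Sat(¬p ∨ b) with every successor in Z. Z1 = {2, 3}; Z2 = {2, 3, 4}; Z3 = {1, 2, 3, 4}; fixed.
Sat(A[(¬p ∨ b) U p]) = {1, 2, 3, 4}
0 ∉ Sat(A[(¬p ∨ b) U p]) = {1, 2, 3, 4}, so the formula does not hold at 0.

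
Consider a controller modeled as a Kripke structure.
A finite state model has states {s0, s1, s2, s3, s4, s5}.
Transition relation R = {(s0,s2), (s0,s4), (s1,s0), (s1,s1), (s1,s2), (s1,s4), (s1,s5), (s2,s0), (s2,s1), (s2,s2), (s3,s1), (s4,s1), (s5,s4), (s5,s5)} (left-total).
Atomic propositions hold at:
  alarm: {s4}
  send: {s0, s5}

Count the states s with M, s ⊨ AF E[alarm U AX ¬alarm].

4

Sat(¬alarm) = {s0, s1, s2, s3, s5}
Sat(AX ¬alarm) = {s : every successor in {s0, s1, s2, s3, s5}} = {s2, s3, s4}
E[alarm U AX ¬alarm]: least fixpoint, start Z0 = Sat(AX ¬alarm) = {s2, s3, s4}, add states in Sat(alarm) with some successor in Z. Already a fixed point.
Sat(E[alarm U AX ¬alarm]) = {s2, s3, s4}
AF E[alarm U AX ¬alarm]: least fixpoint, start Z0 = {s2, s3, s4}, add states with every successor in Z. Z1 = {s0, s2, s3, s4}; fixed.
Sat(AF E[alarm U AX ¬alarm]) = {s0, s2, s3, s4}
|Sat(AF E[alarm U AX ¬alarm])| = |{s0, s2, s3, s4}| = 4.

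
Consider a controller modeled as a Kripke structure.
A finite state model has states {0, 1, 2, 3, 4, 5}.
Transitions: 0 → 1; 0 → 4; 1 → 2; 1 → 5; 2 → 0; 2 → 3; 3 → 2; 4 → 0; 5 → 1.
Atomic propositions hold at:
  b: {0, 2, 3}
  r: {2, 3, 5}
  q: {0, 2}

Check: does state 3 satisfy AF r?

Yes

AF r: least fixpoint, start Z0 = {2, 3, 5}, add states with every successor in Z. Z1 = {1, 2, 3, 5}; fixed.
Sat(AF r) = {1, 2, 3, 5}
3 ∈ Sat(AF r) = {1, 2, 3, 5}, so the formula holds at 3.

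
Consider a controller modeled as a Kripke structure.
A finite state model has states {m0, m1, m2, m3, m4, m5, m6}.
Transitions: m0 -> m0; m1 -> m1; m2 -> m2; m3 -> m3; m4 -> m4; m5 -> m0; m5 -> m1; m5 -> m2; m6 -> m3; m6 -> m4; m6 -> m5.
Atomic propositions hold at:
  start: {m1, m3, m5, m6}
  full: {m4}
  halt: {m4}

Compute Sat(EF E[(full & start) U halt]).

{m4, m6}

Sat(full & start) = ∅
E[(full & start) U halt]: least fixpoint, start Z0 = Sat(halt) = {m4}, add states in Sat(full & start) with some successor in Z. Already a fixed point.
Sat(E[(full & start) U halt]) = {m4}
EF E[(full & start) U halt]: least fixpoint, start Z0 = {m4}, add states with some successor in Z. Z1 = {m4, m6}; fixed.
Sat(EF E[(full & start) U halt]) = {m4, m6}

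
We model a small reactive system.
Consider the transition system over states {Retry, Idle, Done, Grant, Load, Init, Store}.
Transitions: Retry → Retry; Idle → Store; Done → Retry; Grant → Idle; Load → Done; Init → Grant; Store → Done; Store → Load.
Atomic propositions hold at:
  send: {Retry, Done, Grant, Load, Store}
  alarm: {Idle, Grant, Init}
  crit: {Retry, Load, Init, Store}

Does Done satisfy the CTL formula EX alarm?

No

Sat(EX alarm) = {s : some successor in {Idle, Grant, Init}} = {Grant, Init}
Done ∉ Sat(EX alarm) = {Grant, Init}, so the formula does not hold at Done.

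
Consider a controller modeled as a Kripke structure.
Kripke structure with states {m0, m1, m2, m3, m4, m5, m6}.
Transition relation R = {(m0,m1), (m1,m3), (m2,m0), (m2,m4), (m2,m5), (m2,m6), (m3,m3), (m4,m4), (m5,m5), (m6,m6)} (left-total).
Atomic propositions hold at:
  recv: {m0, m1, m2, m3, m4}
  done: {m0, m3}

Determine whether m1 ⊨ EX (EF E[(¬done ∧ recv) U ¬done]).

Sat(¬done) = {m1, m2, m4, m5, m6}
Sat(¬done ∧ recv) = {m1, m2, m4}
E[(¬done ∧ recv) U ¬done]: least fixpoint, start Z0 = Sat(¬done) = {m1, m2, m4, m5, m6}, add states in Sat(¬done ∧ recv) with some successor in Z. Already a fixed point.
Sat(E[(¬done ∧ recv) U ¬done]) = {m1, m2, m4, m5, m6}
EF E[(¬done ∧ recv) U ¬done]: least fixpoint, start Z0 = {m1, m2, m4, m5, m6}, add states with some successor in Z. Z1 = {m0, m1, m2, m4, m5, m6}; fixed.
Sat(EF E[(¬done ∧ recv) U ¬done]) = {m0, m1, m2, m4, m5, m6}
Sat(EX (EF E[(¬done ∧ recv) U ¬done])) = {s : some successor in {m0, m1, m2, m4, m5, m6}} = {m0, m2, m4, m5, m6}
m1 ∉ Sat(EX (EF E[(¬done ∧ recv) U ¬done])) = {m0, m2, m4, m5, m6}, so the formula does not hold at m1.

No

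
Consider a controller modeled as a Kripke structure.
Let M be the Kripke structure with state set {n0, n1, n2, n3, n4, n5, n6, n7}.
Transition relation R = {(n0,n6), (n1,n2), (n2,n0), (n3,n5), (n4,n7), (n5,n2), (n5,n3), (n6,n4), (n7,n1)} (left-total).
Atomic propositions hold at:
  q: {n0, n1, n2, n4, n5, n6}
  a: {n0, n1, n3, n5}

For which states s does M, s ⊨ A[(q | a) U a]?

{n0, n1, n2, n3, n5}

Sat(q | a) = {n0, n1, n2, n3, n4, n5, n6}
A[(q | a) U a]: least fixpoint, start Z0 = Sat(a) = {n0, n1, n3, n5}, add states in Sat(q | a) with every successor in Z. Z1 = {n0, n1, n2, n3, n5}; fixed.
Sat(A[(q | a) U a]) = {n0, n1, n2, n3, n5}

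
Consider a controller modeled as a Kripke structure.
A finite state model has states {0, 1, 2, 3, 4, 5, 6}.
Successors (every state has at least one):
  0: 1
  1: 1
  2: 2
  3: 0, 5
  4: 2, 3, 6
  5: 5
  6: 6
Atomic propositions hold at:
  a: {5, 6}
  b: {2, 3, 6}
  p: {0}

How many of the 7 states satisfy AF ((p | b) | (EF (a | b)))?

6

Sat(p | b) = {0, 2, 3, 6}
Sat(a | b) = {2, 3, 5, 6}
EF (a | b): least fixpoint, start Z0 = {2, 3, 5, 6}, add states with some successor in Z. Z1 = {2, 3, 4, 5, 6}; fixed.
Sat(EF (a | b)) = {2, 3, 4, 5, 6}
Sat((p | b) | (EF (a | b))) = {0, 2, 3, 4, 5, 6}
AF ((p | b) | (EF (a | b))): least fixpoint, start Z0 = {0, 2, 3, 4, 5, 6}, add states with every successor in Z. Already a fixed point.
Sat(AF ((p | b) | (EF (a | b)))) = {0, 2, 3, 4, 5, 6}
|Sat(AF ((p | b) | (EF (a | b))))| = |{0, 2, 3, 4, 5, 6}| = 6.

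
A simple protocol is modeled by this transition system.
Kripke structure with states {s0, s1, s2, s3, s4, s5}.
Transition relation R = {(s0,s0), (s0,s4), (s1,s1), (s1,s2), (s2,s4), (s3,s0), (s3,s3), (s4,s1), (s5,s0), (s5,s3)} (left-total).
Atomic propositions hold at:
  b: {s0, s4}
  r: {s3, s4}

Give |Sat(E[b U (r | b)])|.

Sat(r | b) = {s0, s3, s4}
E[b U (r | b)]: least fixpoint, start Z0 = Sat((r | b)) = {s0, s3, s4}, add states in Sat(b) with some successor in Z. Already a fixed point.
Sat(E[b U (r | b)]) = {s0, s3, s4}
|Sat(E[b U (r | b)])| = |{s0, s3, s4}| = 3.

3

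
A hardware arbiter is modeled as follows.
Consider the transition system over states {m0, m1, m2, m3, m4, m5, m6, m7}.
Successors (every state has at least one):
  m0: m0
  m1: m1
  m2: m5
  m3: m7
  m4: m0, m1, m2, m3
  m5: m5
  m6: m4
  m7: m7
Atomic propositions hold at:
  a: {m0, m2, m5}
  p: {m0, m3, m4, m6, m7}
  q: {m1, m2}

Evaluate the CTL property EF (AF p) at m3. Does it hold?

Yes

AF p: least fixpoint, start Z0 = {m0, m3, m4, m6, m7}, add states with every successor in Z. Already a fixed point.
Sat(AF p) = {m0, m3, m4, m6, m7}
EF (AF p): least fixpoint, start Z0 = {m0, m3, m4, m6, m7}, add states with some successor in Z. Already a fixed point.
Sat(EF (AF p)) = {m0, m3, m4, m6, m7}
m3 ∈ Sat(EF (AF p)) = {m0, m3, m4, m6, m7}, so the formula holds at m3.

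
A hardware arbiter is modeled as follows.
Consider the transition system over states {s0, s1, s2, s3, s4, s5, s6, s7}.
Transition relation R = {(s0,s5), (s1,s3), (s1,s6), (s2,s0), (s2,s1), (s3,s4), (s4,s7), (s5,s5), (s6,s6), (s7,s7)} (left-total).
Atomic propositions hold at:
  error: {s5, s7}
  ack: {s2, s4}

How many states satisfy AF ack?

3

AF ack: least fixpoint, start Z0 = {s2, s4}, add states with every successor in Z. Z1 = {s2, s3, s4}; fixed.
Sat(AF ack) = {s2, s3, s4}
|Sat(AF ack)| = |{s2, s3, s4}| = 3.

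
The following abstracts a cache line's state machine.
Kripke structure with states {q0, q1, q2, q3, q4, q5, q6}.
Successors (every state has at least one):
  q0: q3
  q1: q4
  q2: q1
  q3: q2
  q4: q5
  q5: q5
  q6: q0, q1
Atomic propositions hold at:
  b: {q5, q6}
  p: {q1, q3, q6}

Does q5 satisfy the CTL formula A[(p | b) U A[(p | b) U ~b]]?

Sat(p | b) = {q1, q3, q5, q6}
Sat(~b) = {q0, q1, q2, q3, q4}
A[(p | b) U ~b]: least fixpoint, start Z0 = Sat(~b) = {q0, q1, q2, q3, q4}, add states in Sat(p | b) with every successor in Z. Z1 = {q0, q1, q2, q3, q4, q6}; fixed.
Sat(A[(p | b) U ~b]) = {q0, q1, q2, q3, q4, q6}
A[(p | b) U A[(p | b) U ~b]]: least fixpoint, start Z0 = Sat(A[(p | b) U ~b]) = {q0, q1, q2, q3, q4, q6}, add states in Sat(p | b) with every successor in Z. Already a fixed point.
Sat(A[(p | b) U A[(p | b) U ~b]]) = {q0, q1, q2, q3, q4, q6}
q5 ∉ Sat(A[(p | b) U A[(p | b) U ~b]]) = {q0, q1, q2, q3, q4, q6}, so the formula does not hold at q5.

No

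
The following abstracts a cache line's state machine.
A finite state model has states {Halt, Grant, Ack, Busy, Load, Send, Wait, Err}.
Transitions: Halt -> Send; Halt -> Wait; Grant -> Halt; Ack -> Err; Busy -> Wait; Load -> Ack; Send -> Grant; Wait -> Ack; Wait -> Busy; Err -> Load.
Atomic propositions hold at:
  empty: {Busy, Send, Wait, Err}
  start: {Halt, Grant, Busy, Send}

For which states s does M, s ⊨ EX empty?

{Halt, Ack, Busy, Wait}

Sat(EX empty) = {s : some successor in {Busy, Send, Wait, Err}} = {Halt, Ack, Busy, Wait}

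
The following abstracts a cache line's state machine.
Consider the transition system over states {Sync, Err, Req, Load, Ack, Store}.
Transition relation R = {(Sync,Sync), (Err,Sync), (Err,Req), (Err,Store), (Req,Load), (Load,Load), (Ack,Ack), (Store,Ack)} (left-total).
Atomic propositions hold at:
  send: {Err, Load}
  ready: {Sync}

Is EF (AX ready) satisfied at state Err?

Sat(AX ready) = {s : every successor in {Sync}} = {Sync}
EF (AX ready): least fixpoint, start Z0 = {Sync}, add states with some successor in Z. Z1 = {Sync, Err}; fixed.
Sat(EF (AX ready)) = {Sync, Err}
Err ∈ Sat(EF (AX ready)) = {Sync, Err}, so the formula holds at Err.

Yes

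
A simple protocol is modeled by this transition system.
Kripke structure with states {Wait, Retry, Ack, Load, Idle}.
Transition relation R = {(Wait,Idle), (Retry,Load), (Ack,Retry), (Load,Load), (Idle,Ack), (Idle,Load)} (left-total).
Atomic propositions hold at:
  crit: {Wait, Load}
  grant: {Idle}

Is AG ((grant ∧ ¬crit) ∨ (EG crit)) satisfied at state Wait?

No

Sat(¬crit) = {Retry, Ack, Idle}
Sat(grant ∧ ¬crit) = {Idle}
EG crit: greatest fixpoint, start Z0 = {Wait, Load}, keep only states in Sat with some successor in Z. Z1 = {Load}; fixed.
Sat(EG crit) = {Load}
Sat((grant ∧ ¬crit) ∨ (EG crit)) = {Load, Idle}
AG ((grant ∧ ¬crit) ∨ (EG crit)): greatest fixpoint, start Z0 = {Load, Idle}, keep only states in Sat with every successor in Z. Z1 = {Load}; fixed.
Sat(AG ((grant ∧ ¬crit) ∨ (EG crit))) = {Load}
Wait ∉ Sat(AG ((grant ∧ ¬crit) ∨ (EG crit))) = {Load}, so the formula does not hold at Wait.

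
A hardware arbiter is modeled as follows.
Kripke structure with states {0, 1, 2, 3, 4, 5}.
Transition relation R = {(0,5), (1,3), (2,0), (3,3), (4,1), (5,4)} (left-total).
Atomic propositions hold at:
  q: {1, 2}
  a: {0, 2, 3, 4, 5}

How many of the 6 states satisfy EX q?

1

Sat(EX q) = {s : some successor in {1, 2}} = {4}
|Sat(EX q)| = |{4}| = 1.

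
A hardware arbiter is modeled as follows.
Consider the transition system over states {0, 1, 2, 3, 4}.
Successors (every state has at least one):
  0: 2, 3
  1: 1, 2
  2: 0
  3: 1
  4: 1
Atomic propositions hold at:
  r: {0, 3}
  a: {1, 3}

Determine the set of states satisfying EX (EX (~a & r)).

Sat(~a) = {0, 2, 4}
Sat(~a & r) = {0}
Sat(EX (~a & r)) = {s : some successor in {0}} = {2}
Sat(EX (EX (~a & r))) = {s : some successor in {2}} = {0, 1}

{0, 1}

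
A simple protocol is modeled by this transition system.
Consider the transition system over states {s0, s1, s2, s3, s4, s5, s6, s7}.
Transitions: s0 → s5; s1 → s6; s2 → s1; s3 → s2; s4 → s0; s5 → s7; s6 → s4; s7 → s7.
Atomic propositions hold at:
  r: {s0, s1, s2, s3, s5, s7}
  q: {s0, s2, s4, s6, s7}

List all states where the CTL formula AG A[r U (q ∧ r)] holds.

Sat(q ∧ r) = {s0, s2, s7}
A[r U (q ∧ r)]: least fixpoint, start Z0 = Sat((q ∧ r)) = {s0, s2, s7}, add states in Sat(r) with every successor in Z. Z1 = {s0, s2, s3, s5, s7}; fixed.
Sat(A[r U (q ∧ r)]) = {s0, s2, s3, s5, s7}
AG A[r U (q ∧ r)]: greatest fixpoint, start Z0 = {s0, s2, s3, s5, s7}, keep only states in Sat with every successor in Z. Z1 = {s0, s3, s5, s7}; Z2 = {s0, s5, s7}; fixed.
Sat(AG A[r U (q ∧ r)]) = {s0, s5, s7}

{s0, s5, s7}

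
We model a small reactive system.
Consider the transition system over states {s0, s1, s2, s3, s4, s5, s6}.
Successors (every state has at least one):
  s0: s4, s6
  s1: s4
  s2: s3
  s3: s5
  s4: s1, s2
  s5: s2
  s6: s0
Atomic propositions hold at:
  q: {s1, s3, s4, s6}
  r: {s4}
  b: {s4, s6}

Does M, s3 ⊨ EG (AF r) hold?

No

AF r: least fixpoint, start Z0 = {s4}, add states with every successor in Z. Z1 = {s1, s4}; fixed.
Sat(AF r) = {s1, s4}
EG (AF r): greatest fixpoint, start Z0 = {s1, s4}, keep only states in Sat with some successor in Z. Already a fixed point.
Sat(EG (AF r)) = {s1, s4}
s3 ∉ Sat(EG (AF r)) = {s1, s4}, so the formula does not hold at s3.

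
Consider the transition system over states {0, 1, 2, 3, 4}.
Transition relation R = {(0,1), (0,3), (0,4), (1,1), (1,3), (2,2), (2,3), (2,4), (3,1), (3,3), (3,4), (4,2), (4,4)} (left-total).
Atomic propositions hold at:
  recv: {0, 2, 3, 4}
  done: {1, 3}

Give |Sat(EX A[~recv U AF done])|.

Sat(~recv) = {1}
AF done: least fixpoint, start Z0 = {1, 3}, add states with every successor in Z. Already a fixed point.
Sat(AF done) = {1, 3}
A[~recv U AF done]: least fixpoint, start Z0 = Sat(AF done) = {1, 3}, add states in Sat(~recv) with every successor in Z. Already a fixed point.
Sat(A[~recv U AF done]) = {1, 3}
Sat(EX A[~recv U AF done]) = {s : some successor in {1, 3}} = {0, 1, 2, 3}
|Sat(EX A[~recv U AF done])| = |{0, 1, 2, 3}| = 4.

4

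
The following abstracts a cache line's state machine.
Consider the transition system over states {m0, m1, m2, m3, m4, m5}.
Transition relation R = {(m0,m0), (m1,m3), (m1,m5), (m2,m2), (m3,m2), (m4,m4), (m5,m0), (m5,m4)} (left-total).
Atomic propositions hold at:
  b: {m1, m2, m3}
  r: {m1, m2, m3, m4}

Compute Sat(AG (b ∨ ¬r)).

{m0, m2, m3}

Sat(¬r) = {m0, m5}
Sat(b ∨ ¬r) = {m0, m1, m2, m3, m5}
AG (b ∨ ¬r): greatest fixpoint, start Z0 = {m0, m1, m2, m3, m5}, keep only states in Sat with every successor in Z. Z1 = {m0, m1, m2, m3}; Z2 = {m0, m2, m3}; fixed.
Sat(AG (b ∨ ¬r)) = {m0, m2, m3}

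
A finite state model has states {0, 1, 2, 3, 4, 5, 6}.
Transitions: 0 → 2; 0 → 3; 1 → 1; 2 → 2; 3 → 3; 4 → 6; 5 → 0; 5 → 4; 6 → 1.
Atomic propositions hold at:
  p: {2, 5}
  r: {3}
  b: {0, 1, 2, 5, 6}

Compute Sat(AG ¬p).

{1, 3, 4, 6}

Sat(¬p) = {0, 1, 3, 4, 6}
AG ¬p: greatest fixpoint, start Z0 = {0, 1, 3, 4, 6}, keep only states in Sat with every successor in Z. Z1 = {1, 3, 4, 6}; fixed.
Sat(AG ¬p) = {1, 3, 4, 6}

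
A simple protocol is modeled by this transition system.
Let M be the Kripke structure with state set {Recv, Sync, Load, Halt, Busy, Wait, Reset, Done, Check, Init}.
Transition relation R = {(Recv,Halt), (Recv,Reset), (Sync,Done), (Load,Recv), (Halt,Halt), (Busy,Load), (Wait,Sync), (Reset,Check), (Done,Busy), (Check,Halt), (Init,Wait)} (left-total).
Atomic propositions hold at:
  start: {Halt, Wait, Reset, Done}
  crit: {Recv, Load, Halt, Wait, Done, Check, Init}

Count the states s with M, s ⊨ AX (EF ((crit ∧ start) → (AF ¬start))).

Sat(crit ∧ start) = {Halt, Wait, Done}
Sat(¬start) = {Recv, Sync, Load, Busy, Check, Init}
AF ¬start: least fixpoint, start Z0 = {Recv, Sync, Load, Busy, Check, Init}, add states with every successor in Z. Z1 = {Recv, Sync, Load, Busy, Wait, Reset, Done, Check, Init}; fixed.
Sat(AF ¬start) = {Recv, Sync, Load, Busy, Wait, Reset, Done, Check, Init}
Sat((crit ∧ start) → (AF ¬start)) = {Recv, Sync, Load, Busy, Wait, Reset, Done, Check, Init}
EF ((crit ∧ start) → (AF ¬start)): least fixpoint, start Z0 = {Recv, Sync, Load, Busy, Wait, Reset, Done, Check, Init}, add states with some successor in Z. Already a fixed point.
Sat(EF ((crit ∧ start) → (AF ¬start))) = {Recv, Sync, Load, Busy, Wait, Reset, Done, Check, Init}
Sat(AX (EF ((crit ∧ start) → (AF ¬start)))) = {s : every successor in {Recv, Sync, Load, Busy, Wait, Reset, Done, Check, Init}} = {Sync, Load, Busy, Wait, Reset, Done, Init}
|Sat(AX (EF ((crit ∧ start) → (AF ¬start))))| = |{Sync, Load, Busy, Wait, Reset, Done, Init}| = 7.

7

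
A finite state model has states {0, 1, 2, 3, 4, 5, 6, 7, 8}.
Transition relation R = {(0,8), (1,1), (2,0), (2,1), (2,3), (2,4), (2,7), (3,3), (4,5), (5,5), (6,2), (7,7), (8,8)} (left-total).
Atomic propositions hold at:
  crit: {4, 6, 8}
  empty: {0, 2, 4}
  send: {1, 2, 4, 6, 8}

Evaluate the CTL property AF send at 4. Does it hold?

AF send: least fixpoint, start Z0 = {1, 2, 4, 6, 8}, add states with every successor in Z. Z1 = {0, 1, 2, 4, 6, 8}; fixed.
Sat(AF send) = {0, 1, 2, 4, 6, 8}
4 ∈ Sat(AF send) = {0, 1, 2, 4, 6, 8}, so the formula holds at 4.

Yes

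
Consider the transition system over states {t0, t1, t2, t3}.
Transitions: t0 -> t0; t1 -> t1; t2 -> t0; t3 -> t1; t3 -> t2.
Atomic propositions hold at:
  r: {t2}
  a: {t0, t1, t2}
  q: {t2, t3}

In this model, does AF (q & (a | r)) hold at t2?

Sat(a | r) = {t0, t1, t2}
Sat(q & (a | r)) = {t2}
AF (q & (a | r)): least fixpoint, start Z0 = {t2}, add states with every successor in Z. Already a fixed point.
Sat(AF (q & (a | r))) = {t2}
t2 ∈ Sat(AF (q & (a | r))) = {t2}, so the formula holds at t2.

Yes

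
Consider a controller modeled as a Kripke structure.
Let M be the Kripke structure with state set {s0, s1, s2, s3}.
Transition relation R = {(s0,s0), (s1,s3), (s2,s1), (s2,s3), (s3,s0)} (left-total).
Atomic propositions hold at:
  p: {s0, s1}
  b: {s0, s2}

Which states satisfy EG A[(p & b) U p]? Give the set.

{s0}

Sat(p & b) = {s0}
A[(p & b) U p]: least fixpoint, start Z0 = Sat(p) = {s0, s1}, add states in Sat(p & b) with every successor in Z. Already a fixed point.
Sat(A[(p & b) U p]) = {s0, s1}
EG A[(p & b) U p]: greatest fixpoint, start Z0 = {s0, s1}, keep only states in Sat with some successor in Z. Z1 = {s0}; fixed.
Sat(EG A[(p & b) U p]) = {s0}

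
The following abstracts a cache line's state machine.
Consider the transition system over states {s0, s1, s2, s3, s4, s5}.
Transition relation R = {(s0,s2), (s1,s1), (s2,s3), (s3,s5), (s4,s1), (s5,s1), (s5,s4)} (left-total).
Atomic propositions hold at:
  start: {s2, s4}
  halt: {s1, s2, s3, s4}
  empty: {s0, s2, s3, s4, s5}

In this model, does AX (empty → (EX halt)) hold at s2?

No

Sat(EX halt) = {s : some successor in {s1, s2, s3, s4}} = {s0, s1, s2, s4, s5}
Sat(empty → (EX halt)) = {s0, s1, s2, s4, s5}
Sat(AX (empty → (EX halt))) = {s : every successor in {s0, s1, s2, s4, s5}} = {s0, s1, s3, s4, s5}
s2 ∉ Sat(AX (empty → (EX halt))) = {s0, s1, s3, s4, s5}, so the formula does not hold at s2.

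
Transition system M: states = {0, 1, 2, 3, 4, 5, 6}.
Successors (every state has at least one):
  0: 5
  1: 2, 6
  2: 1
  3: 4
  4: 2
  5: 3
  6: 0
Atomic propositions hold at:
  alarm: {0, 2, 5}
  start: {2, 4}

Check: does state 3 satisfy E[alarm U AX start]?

Yes

Sat(AX start) = {s : every successor in {2, 4}} = {3, 4}
E[alarm U AX start]: least fixpoint, start Z0 = Sat(AX start) = {3, 4}, add states in Sat(alarm) with some successor in Z. Z1 = {3, 4, 5}; Z2 = {0, 3, 4, 5}; fixed.
Sat(E[alarm U AX start]) = {0, 3, 4, 5}
3 ∈ Sat(E[alarm U AX start]) = {0, 3, 4, 5}, so the formula holds at 3.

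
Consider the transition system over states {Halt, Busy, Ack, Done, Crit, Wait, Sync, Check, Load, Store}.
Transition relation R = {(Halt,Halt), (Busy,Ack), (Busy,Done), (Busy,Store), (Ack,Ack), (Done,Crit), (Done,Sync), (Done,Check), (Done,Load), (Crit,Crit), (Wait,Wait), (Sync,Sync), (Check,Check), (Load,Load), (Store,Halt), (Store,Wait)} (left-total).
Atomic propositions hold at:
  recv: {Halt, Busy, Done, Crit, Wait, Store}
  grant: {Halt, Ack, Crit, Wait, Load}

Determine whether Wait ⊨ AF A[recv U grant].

A[recv U grant]: least fixpoint, start Z0 = Sat(grant) = {Halt, Ack, Crit, Wait, Load}, add states in Sat(recv) with every successor in Z. Z1 = {Halt, Ack, Crit, Wait, Load, Store}; fixed.
Sat(A[recv U grant]) = {Halt, Ack, Crit, Wait, Load, Store}
AF A[recv U grant]: least fixpoint, start Z0 = {Halt, Ack, Crit, Wait, Load, Store}, add states with every successor in Z. Already a fixed point.
Sat(AF A[recv U grant]) = {Halt, Ack, Crit, Wait, Load, Store}
Wait ∈ Sat(AF A[recv U grant]) = {Halt, Ack, Crit, Wait, Load, Store}, so the formula holds at Wait.

Yes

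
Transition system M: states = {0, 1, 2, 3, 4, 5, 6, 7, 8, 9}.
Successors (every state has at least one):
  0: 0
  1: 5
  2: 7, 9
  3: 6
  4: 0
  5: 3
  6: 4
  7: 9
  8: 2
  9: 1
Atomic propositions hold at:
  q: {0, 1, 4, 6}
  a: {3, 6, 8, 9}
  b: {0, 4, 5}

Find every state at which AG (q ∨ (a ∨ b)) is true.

Sat(a ∨ b) = {0, 3, 4, 5, 6, 8, 9}
Sat(q ∨ (a ∨ b)) = {0, 1, 3, 4, 5, 6, 8, 9}
AG (q ∨ (a ∨ b)): greatest fixpoint, start Z0 = {0, 1, 3, 4, 5, 6, 8, 9}, keep only states in Sat with every successor in Z. Z1 = {0, 1, 3, 4, 5, 6, 9}; fixed.
Sat(AG (q ∨ (a ∨ b))) = {0, 1, 3, 4, 5, 6, 9}

{0, 1, 3, 4, 5, 6, 9}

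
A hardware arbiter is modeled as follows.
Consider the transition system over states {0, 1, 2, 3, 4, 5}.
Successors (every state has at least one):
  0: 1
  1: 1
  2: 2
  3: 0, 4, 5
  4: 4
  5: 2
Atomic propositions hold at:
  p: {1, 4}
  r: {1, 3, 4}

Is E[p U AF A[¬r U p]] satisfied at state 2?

Sat(¬r) = {0, 2, 5}
A[¬r U p]: least fixpoint, start Z0 = Sat(p) = {1, 4}, add states in Sat(¬r) with every successor in Z. Z1 = {0, 1, 4}; fixed.
Sat(A[¬r U p]) = {0, 1, 4}
AF A[¬r U p]: least fixpoint, start Z0 = {0, 1, 4}, add states with every successor in Z. Already a fixed point.
Sat(AF A[¬r U p]) = {0, 1, 4}
E[p U AF A[¬r U p]]: least fixpoint, start Z0 = Sat(AF A[¬r U p]) = {0, 1, 4}, add states in Sat(p) with some successor in Z. Already a fixed point.
Sat(E[p U AF A[¬r U p]]) = {0, 1, 4}
2 ∉ Sat(E[p U AF A[¬r U p]]) = {0, 1, 4}, so the formula does not hold at 2.

No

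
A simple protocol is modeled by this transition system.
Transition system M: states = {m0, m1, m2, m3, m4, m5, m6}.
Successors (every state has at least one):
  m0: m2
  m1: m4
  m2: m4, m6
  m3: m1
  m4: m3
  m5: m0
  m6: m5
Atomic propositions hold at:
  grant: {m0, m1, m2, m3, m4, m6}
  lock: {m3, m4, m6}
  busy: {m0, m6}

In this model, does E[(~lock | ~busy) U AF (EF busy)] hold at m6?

Yes

Sat(~lock) = {m0, m1, m2, m5}
Sat(~busy) = {m1, m2, m3, m4, m5}
Sat(~lock | ~busy) = {m0, m1, m2, m3, m4, m5}
EF busy: least fixpoint, start Z0 = {m0, m6}, add states with some successor in Z. Z1 = {m0, m2, m5, m6}; fixed.
Sat(EF busy) = {m0, m2, m5, m6}
AF (EF busy): least fixpoint, start Z0 = {m0, m2, m5, m6}, add states with every successor in Z. Already a fixed point.
Sat(AF (EF busy)) = {m0, m2, m5, m6}
E[(~lock | ~busy) U AF (EF busy)]: least fixpoint, start Z0 = Sat(AF (EF busy)) = {m0, m2, m5, m6}, add states in Sat(~lock | ~busy) with some successor in Z. Already a fixed point.
Sat(E[(~lock | ~busy) U AF (EF busy)]) = {m0, m2, m5, m6}
m6 ∈ Sat(E[(~lock | ~busy) U AF (EF busy)]) = {m0, m2, m5, m6}, so the formula holds at m6.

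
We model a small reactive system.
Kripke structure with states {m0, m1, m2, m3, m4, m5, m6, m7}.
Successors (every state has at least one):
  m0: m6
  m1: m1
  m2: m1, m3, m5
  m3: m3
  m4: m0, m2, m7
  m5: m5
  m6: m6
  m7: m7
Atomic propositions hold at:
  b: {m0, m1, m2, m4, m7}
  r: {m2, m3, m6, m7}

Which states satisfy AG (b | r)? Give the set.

Sat(b | r) = {m0, m1, m2, m3, m4, m6, m7}
AG (b | r): greatest fixpoint, start Z0 = {m0, m1, m2, m3, m4, m6, m7}, keep only states in Sat with every successor in Z. Z1 = {m0, m1, m3, m4, m6, m7}; Z2 = {m0, m1, m3, m6, m7}; fixed.
Sat(AG (b | r)) = {m0, m1, m3, m6, m7}

{m0, m1, m3, m6, m7}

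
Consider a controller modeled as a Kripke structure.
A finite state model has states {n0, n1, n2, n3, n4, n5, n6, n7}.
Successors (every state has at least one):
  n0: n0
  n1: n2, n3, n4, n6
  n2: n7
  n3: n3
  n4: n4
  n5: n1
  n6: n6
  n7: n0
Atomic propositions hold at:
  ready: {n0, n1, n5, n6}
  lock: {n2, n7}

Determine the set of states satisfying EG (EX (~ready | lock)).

Sat(~ready) = {n2, n3, n4, n7}
Sat(~ready | lock) = {n2, n3, n4, n7}
Sat(EX (~ready | lock)) = {s : some successor in {n2, n3, n4, n7}} = {n1, n2, n3, n4}
EG (EX (~ready | lock)): greatest fixpoint, start Z0 = {n1, n2, n3, n4}, keep only states in Sat with some successor in Z. Z1 = {n1, n3, n4}; fixed.
Sat(EG (EX (~ready | lock))) = {n1, n3, n4}

{n1, n3, n4}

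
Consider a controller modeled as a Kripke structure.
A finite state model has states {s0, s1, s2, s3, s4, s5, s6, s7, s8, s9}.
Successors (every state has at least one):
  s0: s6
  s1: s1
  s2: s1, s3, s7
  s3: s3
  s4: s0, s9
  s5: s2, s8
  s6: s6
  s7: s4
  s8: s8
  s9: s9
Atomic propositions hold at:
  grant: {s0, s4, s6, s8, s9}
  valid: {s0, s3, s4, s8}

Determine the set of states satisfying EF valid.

EF valid: least fixpoint, start Z0 = {s0, s3, s4, s8}, add states with some successor in Z. Z1 = {s0, s2, s3, s4, s5, s7, s8}; fixed.
Sat(EF valid) = {s0, s2, s3, s4, s5, s7, s8}

{s0, s2, s3, s4, s5, s7, s8}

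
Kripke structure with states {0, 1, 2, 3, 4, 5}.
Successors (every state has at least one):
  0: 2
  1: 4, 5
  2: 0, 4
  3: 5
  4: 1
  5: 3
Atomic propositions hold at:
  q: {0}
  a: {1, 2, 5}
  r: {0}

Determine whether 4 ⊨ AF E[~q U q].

Sat(~q) = {1, 2, 3, 4, 5}
E[~q U q]: least fixpoint, start Z0 = Sat(q) = {0}, add states in Sat(~q) with some successor in Z. Z1 = {0, 2}; fixed.
Sat(E[~q U q]) = {0, 2}
AF E[~q U q]: least fixpoint, start Z0 = {0, 2}, add states with every successor in Z. Already a fixed point.
Sat(AF E[~q U q]) = {0, 2}
4 ∉ Sat(AF E[~q U q]) = {0, 2}, so the formula does not hold at 4.

No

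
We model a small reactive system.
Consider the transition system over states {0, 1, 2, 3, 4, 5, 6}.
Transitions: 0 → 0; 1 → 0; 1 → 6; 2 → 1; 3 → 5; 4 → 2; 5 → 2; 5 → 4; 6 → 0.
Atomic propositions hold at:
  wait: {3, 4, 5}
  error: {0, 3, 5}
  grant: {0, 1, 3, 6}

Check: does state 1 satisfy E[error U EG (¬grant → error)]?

Sat(¬grant) = {2, 4, 5}
Sat(¬grant → error) = {0, 1, 3, 5, 6}
EG (¬grant → error): greatest fixpoint, start Z0 = {0, 1, 3, 5, 6}, keep only states in Sat with some successor in Z. Z1 = {0, 1, 3, 6}; Z2 = {0, 1, 6}; fixed.
Sat(EG (¬grant → error)) = {0, 1, 6}
E[error U EG (¬grant → error)]: least fixpoint, start Z0 = Sat(EG (¬grant → error)) = {0, 1, 6}, add states in Sat(error) with some successor in Z. Already a fixed point.
Sat(E[error U EG (¬grant → error)]) = {0, 1, 6}
1 ∈ Sat(E[error U EG (¬grant → error)]) = {0, 1, 6}, so the formula holds at 1.

Yes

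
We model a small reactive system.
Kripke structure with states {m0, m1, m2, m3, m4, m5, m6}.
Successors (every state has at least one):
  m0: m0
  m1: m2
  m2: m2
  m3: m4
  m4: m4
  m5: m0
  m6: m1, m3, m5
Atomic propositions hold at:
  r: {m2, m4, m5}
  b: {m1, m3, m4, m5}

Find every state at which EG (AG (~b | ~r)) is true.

{m0, m1, m2}

Sat(~b) = {m0, m2, m6}
Sat(~r) = {m0, m1, m3, m6}
Sat(~b | ~r) = {m0, m1, m2, m3, m6}
AG (~b | ~r): greatest fixpoint, start Z0 = {m0, m1, m2, m3, m6}, keep only states in Sat with every successor in Z. Z1 = {m0, m1, m2}; fixed.
Sat(AG (~b | ~r)) = {m0, m1, m2}
EG (AG (~b | ~r)): greatest fixpoint, start Z0 = {m0, m1, m2}, keep only states in Sat with some successor in Z. Already a fixed point.
Sat(EG (AG (~b | ~r))) = {m0, m1, m2}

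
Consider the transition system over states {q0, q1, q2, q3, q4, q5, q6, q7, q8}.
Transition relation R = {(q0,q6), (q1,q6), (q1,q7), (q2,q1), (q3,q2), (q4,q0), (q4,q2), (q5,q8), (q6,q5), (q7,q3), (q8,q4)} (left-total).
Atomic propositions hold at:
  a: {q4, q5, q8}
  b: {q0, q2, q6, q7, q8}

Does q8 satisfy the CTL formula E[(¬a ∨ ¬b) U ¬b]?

No

Sat(¬a) = {q0, q1, q2, q3, q6, q7}
Sat(¬b) = {q1, q3, q4, q5}
Sat(¬a ∨ ¬b) = {q0, q1, q2, q3, q4, q5, q6, q7}
E[(¬a ∨ ¬b) U ¬b]: least fixpoint, start Z0 = Sat(¬b) = {q1, q3, q4, q5}, add states in Sat(¬a ∨ ¬b) with some successor in Z. Z1 = {q1, q2, q3, q4, q5, q6, q7}; Z2 = {q0, q1, q2, q3, q4, q5, q6, q7}; fixed.
Sat(E[(¬a ∨ ¬b) U ¬b]) = {q0, q1, q2, q3, q4, q5, q6, q7}
q8 ∉ Sat(E[(¬a ∨ ¬b) U ¬b]) = {q0, q1, q2, q3, q4, q5, q6, q7}, so the formula does not hold at q8.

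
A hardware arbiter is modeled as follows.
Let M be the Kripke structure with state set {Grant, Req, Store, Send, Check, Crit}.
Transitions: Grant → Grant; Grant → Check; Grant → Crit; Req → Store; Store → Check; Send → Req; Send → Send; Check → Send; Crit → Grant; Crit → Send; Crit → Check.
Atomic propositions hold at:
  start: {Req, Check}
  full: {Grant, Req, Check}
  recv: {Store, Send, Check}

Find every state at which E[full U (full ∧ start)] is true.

Sat(full ∧ start) = {Req, Check}
E[full U (full ∧ start)]: least fixpoint, start Z0 = Sat((full ∧ start)) = {Req, Check}, add states in Sat(full) with some successor in Z. Z1 = {Grant, Req, Check}; fixed.
Sat(E[full U (full ∧ start)]) = {Grant, Req, Check}

{Grant, Req, Check}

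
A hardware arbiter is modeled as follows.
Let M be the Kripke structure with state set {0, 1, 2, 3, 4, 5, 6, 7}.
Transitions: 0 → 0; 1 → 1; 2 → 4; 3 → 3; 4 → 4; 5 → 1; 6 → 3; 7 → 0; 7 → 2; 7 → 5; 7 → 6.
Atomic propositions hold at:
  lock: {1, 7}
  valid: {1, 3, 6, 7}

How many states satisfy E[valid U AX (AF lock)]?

AF lock: least fixpoint, start Z0 = {1, 7}, add states with every successor in Z. Z1 = {1, 5, 7}; fixed.
Sat(AF lock) = {1, 5, 7}
Sat(AX (AF lock)) = {s : every successor in {1, 5, 7}} = {1, 5}
E[valid U AX (AF lock)]: least fixpoint, start Z0 = Sat(AX (AF lock)) = {1, 5}, add states in Sat(valid) with some successor in Z. Z1 = {1, 5, 7}; fixed.
Sat(E[valid U AX (AF lock)]) = {1, 5, 7}
|Sat(E[valid U AX (AF lock)])| = |{1, 5, 7}| = 3.

3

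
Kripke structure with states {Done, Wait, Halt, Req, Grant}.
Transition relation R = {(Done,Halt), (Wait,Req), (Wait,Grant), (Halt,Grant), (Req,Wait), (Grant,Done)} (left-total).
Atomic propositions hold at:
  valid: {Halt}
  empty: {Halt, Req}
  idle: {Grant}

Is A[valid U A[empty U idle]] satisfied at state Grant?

A[empty U idle]: least fixpoint, start Z0 = Sat(idle) = {Grant}, add states in Sat(empty) with every successor in Z. Z1 = {Halt, Grant}; fixed.
Sat(A[empty U idle]) = {Halt, Grant}
A[valid U A[empty U idle]]: least fixpoint, start Z0 = Sat(A[empty U idle]) = {Halt, Grant}, add states in Sat(valid) with every successor in Z. Already a fixed point.
Sat(A[valid U A[empty U idle]]) = {Halt, Grant}
Grant ∈ Sat(A[valid U A[empty U idle]]) = {Halt, Grant}, so the formula holds at Grant.

Yes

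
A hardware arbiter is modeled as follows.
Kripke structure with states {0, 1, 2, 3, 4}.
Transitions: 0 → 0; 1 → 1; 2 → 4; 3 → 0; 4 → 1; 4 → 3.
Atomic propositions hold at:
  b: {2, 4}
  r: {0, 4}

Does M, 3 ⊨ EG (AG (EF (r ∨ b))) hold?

Yes

Sat(r ∨ b) = {0, 2, 4}
EF (r ∨ b): least fixpoint, start Z0 = {0, 2, 4}, add states with some successor in Z. Z1 = {0, 2, 3, 4}; fixed.
Sat(EF (r ∨ b)) = {0, 2, 3, 4}
AG (EF (r ∨ b)): greatest fixpoint, start Z0 = {0, 2, 3, 4}, keep only states in Sat with every successor in Z. Z1 = {0, 2, 3}; Z2 = {0, 3}; fixed.
Sat(AG (EF (r ∨ b))) = {0, 3}
EG (AG (EF (r ∨ b))): greatest fixpoint, start Z0 = {0, 3}, keep only states in Sat with some successor in Z. Already a fixed point.
Sat(EG (AG (EF (r ∨ b)))) = {0, 3}
3 ∈ Sat(EG (AG (EF (r ∨ b)))) = {0, 3}, so the formula holds at 3.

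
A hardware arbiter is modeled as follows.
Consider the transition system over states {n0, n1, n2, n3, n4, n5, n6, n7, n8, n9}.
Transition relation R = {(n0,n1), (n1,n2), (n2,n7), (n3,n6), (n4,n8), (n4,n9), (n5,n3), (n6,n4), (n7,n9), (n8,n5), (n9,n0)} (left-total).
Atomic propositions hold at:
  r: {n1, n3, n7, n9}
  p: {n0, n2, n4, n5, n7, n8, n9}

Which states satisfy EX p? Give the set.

Sat(EX p) = {s : some successor in {n0, n2, n4, n5, n7, n8, n9}} = {n1, n2, n4, n6, n7, n8, n9}

{n1, n2, n4, n6, n7, n8, n9}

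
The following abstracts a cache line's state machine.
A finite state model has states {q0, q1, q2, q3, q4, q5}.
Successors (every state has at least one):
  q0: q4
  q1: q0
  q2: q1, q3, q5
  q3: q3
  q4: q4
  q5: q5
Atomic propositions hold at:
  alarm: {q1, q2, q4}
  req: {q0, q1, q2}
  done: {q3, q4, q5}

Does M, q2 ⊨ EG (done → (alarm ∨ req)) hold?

Yes

Sat(alarm ∨ req) = {q0, q1, q2, q4}
Sat(done → (alarm ∨ req)) = {q0, q1, q2, q4}
EG (done → (alarm ∨ req)): greatest fixpoint, start Z0 = {q0, q1, q2, q4}, keep only states in Sat with some successor in Z. Already a fixed point.
Sat(EG (done → (alarm ∨ req))) = {q0, q1, q2, q4}
q2 ∈ Sat(EG (done → (alarm ∨ req))) = {q0, q1, q2, q4}, so the formula holds at q2.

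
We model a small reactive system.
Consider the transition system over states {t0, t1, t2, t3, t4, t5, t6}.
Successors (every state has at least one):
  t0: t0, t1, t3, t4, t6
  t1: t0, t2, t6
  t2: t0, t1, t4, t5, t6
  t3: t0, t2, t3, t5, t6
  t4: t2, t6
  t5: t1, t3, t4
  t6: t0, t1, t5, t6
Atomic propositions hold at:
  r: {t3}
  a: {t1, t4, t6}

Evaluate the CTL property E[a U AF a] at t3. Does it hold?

AF a: least fixpoint, start Z0 = {t1, t4, t6}, add states with every successor in Z. Already a fixed point.
Sat(AF a) = {t1, t4, t6}
E[a U AF a]: least fixpoint, start Z0 = Sat(AF a) = {t1, t4, t6}, add states in Sat(a) with some successor in Z. Already a fixed point.
Sat(E[a U AF a]) = {t1, t4, t6}
t3 ∉ Sat(E[a U AF a]) = {t1, t4, t6}, so the formula does not hold at t3.

No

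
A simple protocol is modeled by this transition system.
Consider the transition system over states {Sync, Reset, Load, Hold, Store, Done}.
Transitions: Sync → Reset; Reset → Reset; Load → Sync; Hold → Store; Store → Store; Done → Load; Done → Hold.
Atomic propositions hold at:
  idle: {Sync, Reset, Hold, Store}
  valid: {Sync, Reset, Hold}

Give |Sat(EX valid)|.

4

Sat(EX valid) = {s : some successor in {Sync, Reset, Hold}} = {Sync, Reset, Load, Done}
|Sat(EX valid)| = |{Sync, Reset, Load, Done}| = 4.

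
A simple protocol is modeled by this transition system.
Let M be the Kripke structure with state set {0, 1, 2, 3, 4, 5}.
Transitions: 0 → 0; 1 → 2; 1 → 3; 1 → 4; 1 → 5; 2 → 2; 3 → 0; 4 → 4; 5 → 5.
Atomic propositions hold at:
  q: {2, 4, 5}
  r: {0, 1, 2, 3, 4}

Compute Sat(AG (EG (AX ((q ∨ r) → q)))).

{2, 4, 5}

Sat(q ∨ r) = {0, 1, 2, 3, 4, 5}
Sat((q ∨ r) → q) = {2, 4, 5}
Sat(AX ((q ∨ r) → q)) = {s : every successor in {2, 4, 5}} = {2, 4, 5}
EG (AX ((q ∨ r) → q)): greatest fixpoint, start Z0 = {2, 4, 5}, keep only states in Sat with some successor in Z. Already a fixed point.
Sat(EG (AX ((q ∨ r) → q))) = {2, 4, 5}
AG (EG (AX ((q ∨ r) → q))): greatest fixpoint, start Z0 = {2, 4, 5}, keep only states in Sat with every successor in Z. Already a fixed point.
Sat(AG (EG (AX ((q ∨ r) → q)))) = {2, 4, 5}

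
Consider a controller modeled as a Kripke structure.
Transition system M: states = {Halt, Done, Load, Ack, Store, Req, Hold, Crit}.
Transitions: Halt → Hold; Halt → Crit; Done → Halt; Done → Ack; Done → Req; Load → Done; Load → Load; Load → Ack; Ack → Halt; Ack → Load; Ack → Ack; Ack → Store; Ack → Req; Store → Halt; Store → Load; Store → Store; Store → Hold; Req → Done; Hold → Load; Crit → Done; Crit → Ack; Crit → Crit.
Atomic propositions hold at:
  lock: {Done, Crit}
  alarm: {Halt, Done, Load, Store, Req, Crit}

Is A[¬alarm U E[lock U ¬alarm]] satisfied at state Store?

Sat(¬alarm) = {Ack, Hold}
E[lock U ¬alarm]: least fixpoint, start Z0 = Sat(¬alarm) = {Ack, Hold}, add states in Sat(lock) with some successor in Z. Z1 = {Done, Ack, Hold, Crit}; fixed.
Sat(E[lock U ¬alarm]) = {Done, Ack, Hold, Crit}
A[¬alarm U E[lock U ¬alarm]]: least fixpoint, start Z0 = Sat(E[lock U ¬alarm]) = {Done, Ack, Hold, Crit}, add states in Sat(¬alarm) with every successor in Z. Already a fixed point.
Sat(A[¬alarm U E[lock U ¬alarm]]) = {Done, Ack, Hold, Crit}
Store ∉ Sat(A[¬alarm U E[lock U ¬alarm]]) = {Done, Ack, Hold, Crit}, so the formula does not hold at Store.

No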